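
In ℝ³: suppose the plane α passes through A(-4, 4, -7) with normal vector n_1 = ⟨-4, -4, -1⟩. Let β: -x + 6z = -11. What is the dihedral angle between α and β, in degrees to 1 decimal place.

86.7

α: n_1·r = n_1·A gives -4x - 4y - z = 7.
cos θ = |n₁·n₂| / (|n₁||n₂|) = |-2| / (√33 · √37).
θ = arccos(0.05724) ≈ 86.7°.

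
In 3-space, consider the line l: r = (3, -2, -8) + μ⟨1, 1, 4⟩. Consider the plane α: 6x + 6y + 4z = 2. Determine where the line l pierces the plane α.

(4, -1, -4)

Substitute r = (3, -2, -8) + t(1, 1, 4) into the plane: -26 + 28t = 2, so t = 1.
Intersection: (3, -2, -8) + 1·(1, 1, 4) = (4, -1, -4).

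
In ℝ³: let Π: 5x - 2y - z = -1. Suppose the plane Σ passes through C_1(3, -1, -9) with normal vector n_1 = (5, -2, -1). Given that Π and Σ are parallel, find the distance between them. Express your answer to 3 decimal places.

Σ: n_1·r = n_1·C_1 gives 5x - 2y - z = 26.
Same normal n = (5, -2, -1) with |n| = √30; distance = |-1 − 26| / |n| = 27/√30 ≈ 4.930.

4.930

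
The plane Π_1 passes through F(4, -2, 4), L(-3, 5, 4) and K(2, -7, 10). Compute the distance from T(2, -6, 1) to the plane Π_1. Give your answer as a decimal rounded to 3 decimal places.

FL = (-7, 7, 0), FK = (-2, -5, 6); a normal to Π_1 is FL × FK = (42, 42, 49).
Using F: Π_1 has equation 42x + 42y + 49z = 280.
n·T − d = (42)·(2) + (42)·(-6) + (49)·(1) − 280 = -399; |n| = √5929.
Distance = |-399| / √5929 = 399/√5929 ≈ 5.182.

5.182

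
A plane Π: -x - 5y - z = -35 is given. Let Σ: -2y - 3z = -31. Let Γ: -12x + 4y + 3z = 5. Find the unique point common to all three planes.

Solving the 3×3 linear system -x - 5y - z = -35, -2y - 3z = -31, -12x + 4y + 3z = 5 (e.g. by elimination or Cramer's rule, determinant = -162) gives (3, 5, 7).

(3, 5, 7)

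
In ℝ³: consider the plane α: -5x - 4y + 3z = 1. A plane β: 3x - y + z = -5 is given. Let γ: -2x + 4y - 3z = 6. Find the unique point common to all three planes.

Solving the 3×3 linear system -5x - 4y + 3z = 1, 3x - y + z = -5, -2x + 4y - 3z = 6 (e.g. by elimination or Cramer's rule, determinant = 7) gives (-1, -2, -4).

(-1, -2, -4)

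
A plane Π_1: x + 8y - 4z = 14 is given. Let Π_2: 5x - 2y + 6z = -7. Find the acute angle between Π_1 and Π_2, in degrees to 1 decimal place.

61.2

cos θ = |n₁·n₂| / (|n₁||n₂|) = |-35| / (√81 · √65).
θ = arccos(0.48236) ≈ 61.2°.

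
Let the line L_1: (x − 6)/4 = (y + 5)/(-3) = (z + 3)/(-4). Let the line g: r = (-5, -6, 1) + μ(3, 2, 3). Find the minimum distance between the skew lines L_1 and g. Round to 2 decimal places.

3.50

L_1 has direction (4, -3, -4) through (6, -5, -3).
Common perpendicular direction n = (4, -3, -4) × (3, 2, 3) = (-1, -24, 17).
With w = (-5, -6, 1) − (6, -5, -3) = (-11, -1, 4), w · n = 103.
Distance = |w · n| / |n| = |103| / √866 ≈ 3.50.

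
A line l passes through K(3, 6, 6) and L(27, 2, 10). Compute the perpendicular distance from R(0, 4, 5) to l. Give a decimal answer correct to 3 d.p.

A direction vector for l is L − K = (24, -4, 4).
Taking (3, 6, 6) on l with direction v = (24, -4, 4): w = R − (3, 6, 6) = (-3, -2, -1), and w × v = (-12, -12, 60).
Distance = |w × v| / |v| = √3888 / √608 ≈ 2.529.

2.529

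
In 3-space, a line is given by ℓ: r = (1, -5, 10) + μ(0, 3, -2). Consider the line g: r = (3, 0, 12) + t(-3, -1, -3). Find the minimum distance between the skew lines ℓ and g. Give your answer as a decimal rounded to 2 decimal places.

Common perpendicular direction n = (0, 3, -2) × (-3, -1, -3) = (-11, 6, 9).
With w = (3, 0, 12) − (1, -5, 10) = (2, 5, 2), w · n = 26.
Distance = |w · n| / |n| = |26| / √238 ≈ 1.69.

1.69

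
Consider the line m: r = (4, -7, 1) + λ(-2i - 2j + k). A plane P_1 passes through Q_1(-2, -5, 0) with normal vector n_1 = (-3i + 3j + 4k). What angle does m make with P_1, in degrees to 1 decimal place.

13.2

P_1: n_1·r = n_1·Q_1 gives -3x + 3y + 4z = -9.
sin θ = |n·v| / (|n||v|) = |4| / (√34 · √9) = 0.22866.
θ ≈ 13.2°.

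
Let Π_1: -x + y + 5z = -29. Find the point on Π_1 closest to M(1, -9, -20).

Foot = M − λn with λ = (n·M − d)/|n|² = (-110 − (-29))/27 = -3.
Foot = (1, -9, -20) − (-3)·(-1, 1, 5) = (-2, -6, -5).

(-2, -6, -5)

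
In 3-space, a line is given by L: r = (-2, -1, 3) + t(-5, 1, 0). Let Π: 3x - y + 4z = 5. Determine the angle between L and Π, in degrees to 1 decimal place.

38.0

sin θ = |n·v| / (|n||v|) = |-16| / (√26 · √26) = 0.61538.
θ ≈ 38.0°.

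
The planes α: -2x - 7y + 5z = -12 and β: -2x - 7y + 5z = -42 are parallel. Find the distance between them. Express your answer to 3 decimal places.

Same normal n = (-2, -7, 5) with |n| = √78; distance = |-12 − (-42)| / |n| = 30/√78 ≈ 3.397.

3.397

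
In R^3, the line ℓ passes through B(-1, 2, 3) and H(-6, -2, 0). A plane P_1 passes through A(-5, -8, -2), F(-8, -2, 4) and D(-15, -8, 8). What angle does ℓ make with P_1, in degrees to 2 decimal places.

34.45

A direction vector for ℓ is H − B = (-5, -4, -3).
AF = (-3, 6, 6), AD = (-10, 0, 10); a normal to P_1 is AF × AD = (60, -30, 60).
Using A: P_1 has equation 60x - 30y + 60z = -180.
sin θ = |n·v| / (|n||v|) = |-360| / (√8100 · √50) = 0.56569.
θ ≈ 34.45°.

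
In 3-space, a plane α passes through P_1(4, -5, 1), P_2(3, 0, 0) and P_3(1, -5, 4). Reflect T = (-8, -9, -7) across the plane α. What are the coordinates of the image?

P_1P_2 = (-1, 5, -1), P_1P_3 = (-3, 0, 3); a normal to α is P_1P_2 × P_1P_3 = (15, 6, 15).
Using P_1: α has equation 15x + 6y + 15z = 45.
λ = (n·T − d)/|n|² = (-279 − 45)/486 = -2/3.
Reflection = T − 2λn = (-8, -9, -7) − (-4/3)·(15, 6, 15) = (12, -1, 13).

(12, -1, 13)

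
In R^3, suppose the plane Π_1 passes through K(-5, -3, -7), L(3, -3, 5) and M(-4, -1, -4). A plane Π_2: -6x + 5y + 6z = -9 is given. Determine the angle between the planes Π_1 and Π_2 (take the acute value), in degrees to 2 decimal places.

54.20

KL = (8, 0, 12), KM = (1, 2, 3); a normal to Π_1 is KL × KM = (-24, -12, 16).
Using K: Π_1 has equation -24x - 12y + 16z = 44.
cos θ = |n₁·n₂| / (|n₁||n₂|) = |180| / (√976 · √97).
θ = arccos(0.58501) ≈ 54.20°.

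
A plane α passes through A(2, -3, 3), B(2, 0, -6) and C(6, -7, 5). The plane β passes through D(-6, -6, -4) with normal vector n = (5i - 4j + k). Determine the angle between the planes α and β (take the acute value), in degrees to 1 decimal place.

86.7

AB = (0, 3, -9), AC = (4, -4, 2); a normal to α is AB × AC = (-30, -36, -12).
Using A: α has equation -30x - 36y - 12z = 12.
β: n·r = n·D gives 5x - 4y + z = -10.
cos θ = |n₁·n₂| / (|n₁||n₂|) = |-18| / (√2340 · √42).
θ = arccos(0.05742) ≈ 86.7°.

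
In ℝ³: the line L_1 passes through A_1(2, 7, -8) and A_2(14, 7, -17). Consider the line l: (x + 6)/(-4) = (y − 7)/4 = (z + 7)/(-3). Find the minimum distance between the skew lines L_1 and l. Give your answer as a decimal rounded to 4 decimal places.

A direction vector for L_1 is A_2 − A_1 = (12, 0, -9).
l has direction (-4, 4, -3) through (-6, 7, -7).
Common perpendicular direction n = (12, 0, -9) × (-4, 4, -3) = (36, 72, 48).
With w = (-6, 7, -7) − (2, 7, -8) = (-8, 0, 1), w · n = -240.
Distance = |w · n| / |n| = |-240| / √8784 ≈ 2.5607.

2.5607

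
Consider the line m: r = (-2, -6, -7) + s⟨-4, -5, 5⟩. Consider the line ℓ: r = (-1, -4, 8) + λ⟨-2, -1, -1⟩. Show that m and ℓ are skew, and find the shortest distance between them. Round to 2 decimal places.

5.93

Common perpendicular direction n = (-4, -5, 5) × (-2, -1, -1) = (10, -14, -6).
With w = (-1, -4, 8) − (-2, -6, -7) = (1, 2, 15), w · n = -108.
Since n ≠ 0 the lines are not parallel, and w · n = -108 ≠ 0 so they do not intersect; hence they are skew.
Distance = |w · n| / |n| = |-108| / √332 ≈ 5.93.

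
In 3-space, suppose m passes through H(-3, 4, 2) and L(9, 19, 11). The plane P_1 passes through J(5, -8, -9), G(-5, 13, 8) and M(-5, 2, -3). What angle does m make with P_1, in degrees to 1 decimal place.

A direction vector for m is L − H = (12, 15, 9).
JG = (-10, 21, 17), JM = (-10, 10, 6); a normal to P_1 is JG × JM = (-44, -110, 110).
Using J: P_1 has equation -44x - 110y + 110z = -330.
sin θ = |n·v| / (|n||v|) = |-1188| / (√26136 · √450) = 0.34641.
θ ≈ 20.3°.

20.3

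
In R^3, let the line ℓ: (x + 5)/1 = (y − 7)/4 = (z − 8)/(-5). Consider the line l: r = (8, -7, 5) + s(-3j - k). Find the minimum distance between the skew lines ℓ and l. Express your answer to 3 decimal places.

13.083

ℓ has direction (1, 4, -5) through (-5, 7, 8).
Common perpendicular direction n = (1, 4, -5) × (0, -3, -1) = (-19, 1, -3).
With w = (8, -7, 5) − (-5, 7, 8) = (13, -14, -3), w · n = -252.
Distance = |w · n| / |n| = |-252| / √371 ≈ 13.083.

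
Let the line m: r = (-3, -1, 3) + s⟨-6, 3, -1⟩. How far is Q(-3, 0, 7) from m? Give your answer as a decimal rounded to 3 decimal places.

4.120

Taking (-3, -1, 3) on m with direction v = (-6, 3, -1): w = Q − (-3, -1, 3) = (0, 1, 4), and w × v = (-13, -24, 6).
Distance = |w × v| / |v| = √781 / √46 ≈ 4.120.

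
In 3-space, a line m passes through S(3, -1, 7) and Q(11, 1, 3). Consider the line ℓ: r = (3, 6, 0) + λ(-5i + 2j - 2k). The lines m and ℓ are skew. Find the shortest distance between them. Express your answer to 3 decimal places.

A direction vector for m is Q − S = (8, 2, -4).
Common perpendicular direction n = (8, 2, -4) × (-5, 2, -2) = (4, 36, 26).
With w = (3, 6, 0) − (3, -1, 7) = (0, 7, -7), w · n = 70.
Distance = |w · n| / |n| = |70| / √1988 ≈ 1.570.

1.570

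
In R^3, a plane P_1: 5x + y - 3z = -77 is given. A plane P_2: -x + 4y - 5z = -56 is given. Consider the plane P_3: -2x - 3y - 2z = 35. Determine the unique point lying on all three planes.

Solving the 3×3 linear system 5x + y - 3z = -77, -x + 4y - 5z = -56, -2x - 3y - 2z = 35 (e.g. by elimination or Cramer's rule, determinant = -140) gives (-10, -9, 6).

(-10, -9, 6)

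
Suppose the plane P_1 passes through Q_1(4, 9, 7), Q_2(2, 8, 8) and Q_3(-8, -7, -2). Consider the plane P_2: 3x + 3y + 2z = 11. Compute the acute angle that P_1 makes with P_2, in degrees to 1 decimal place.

83.0

Q_1Q_2 = (-2, -1, 1), Q_1Q_3 = (-12, -16, -9); a normal to P_1 is Q_1Q_2 × Q_1Q_3 = (25, -30, 20).
Using Q_1: P_1 has equation 25x - 30y + 20z = -30.
cos θ = |n₁·n₂| / (|n₁||n₂|) = |25| / (√1925 · √22).
θ = arccos(0.12148) ≈ 83.0°.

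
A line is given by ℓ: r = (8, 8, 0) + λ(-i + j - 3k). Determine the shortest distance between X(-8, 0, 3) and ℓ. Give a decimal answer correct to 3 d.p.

18.136

Taking (8, 8, 0) on ℓ with direction v = (-1, 1, -3): w = X − (8, 8, 0) = (-16, -8, 3), and w × v = (21, -51, -24).
Distance = |w × v| / |v| = √3618 / √11 ≈ 18.136.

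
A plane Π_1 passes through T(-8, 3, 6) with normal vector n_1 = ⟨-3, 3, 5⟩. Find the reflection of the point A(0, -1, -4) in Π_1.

(-12, 11, 16)

Π_1: n_1·r = n_1·T gives -3x + 3y + 5z = 63.
λ = (n·A − d)/|n|² = (-23 − 63)/43 = -2.
Reflection = A − 2λn = (0, -1, -4) − (-4)·(-3, 3, 5) = (-12, 11, 16).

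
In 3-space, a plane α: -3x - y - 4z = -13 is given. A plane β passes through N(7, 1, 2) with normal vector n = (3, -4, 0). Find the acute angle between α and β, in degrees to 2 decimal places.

β: n·r = n·N gives 3x - 4y = 17.
cos θ = |n₁·n₂| / (|n₁||n₂|) = |-5| / (√26 · √25).
θ = arccos(0.19612) ≈ 78.69°.

78.69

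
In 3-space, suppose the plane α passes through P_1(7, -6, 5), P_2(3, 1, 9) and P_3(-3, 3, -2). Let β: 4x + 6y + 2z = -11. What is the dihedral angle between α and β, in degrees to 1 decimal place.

37.2

P_1P_2 = (-4, 7, 4), P_1P_3 = (-10, 9, -7); a normal to α is P_1P_2 × P_1P_3 = (-85, -68, 34).
Using P_1: α has equation -85x - 68y + 34z = -17.
cos θ = |n₁·n₂| / (|n₁||n₂|) = |-680| / (√13005 · √56).
θ = arccos(0.79682) ≈ 37.2°.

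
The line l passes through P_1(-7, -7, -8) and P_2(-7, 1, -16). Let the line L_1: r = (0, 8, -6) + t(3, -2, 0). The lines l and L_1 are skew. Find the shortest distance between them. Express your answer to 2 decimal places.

A direction vector for l is P_2 − P_1 = (0, 8, -8).
Common perpendicular direction n = (0, 8, -8) × (3, -2, 0) = (-16, -24, -24).
With w = (0, 8, -6) − (-7, -7, -8) = (7, 15, 2), w · n = -520.
Distance = |w · n| / |n| = |-520| / √1408 ≈ 13.86.

13.86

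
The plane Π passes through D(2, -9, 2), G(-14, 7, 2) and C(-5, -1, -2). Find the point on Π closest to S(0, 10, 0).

(-8, 2, -2)

DG = (-16, 16, 0), DC = (-7, 8, -4); a normal to Π is DG × DC = (-64, -64, -16).
Using D: Π has equation -64x - 64y - 16z = 416.
Foot = S − λn with λ = (n·S − d)/|n|² = (-640 − 416)/8448 = -1/8.
Foot = (0, 10, 0) − (-1/8)·(-64, -64, -16) = (-8, 2, -2).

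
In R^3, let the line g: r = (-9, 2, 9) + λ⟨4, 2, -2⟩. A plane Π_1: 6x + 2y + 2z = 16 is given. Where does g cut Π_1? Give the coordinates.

(-1, 6, 5)

Substitute r = (-9, 2, 9) + t(4, 2, -2) into the plane: -32 + 24t = 16, so t = 2.
Intersection: (-9, 2, 9) + 2·(4, 2, -2) = (-1, 6, 5).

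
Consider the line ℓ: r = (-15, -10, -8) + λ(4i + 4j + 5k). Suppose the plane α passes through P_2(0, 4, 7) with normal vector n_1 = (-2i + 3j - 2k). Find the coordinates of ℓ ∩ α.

(-3, 2, 7)

α: n_1·r = n_1·P_2 gives -2x + 3y - 2z = -2.
Substitute r = (-15, -10, -8) + t(4, 4, 5) into the plane: 16 + (-6)t = -2, so t = 3.
Intersection: (-15, -10, -8) + 3·(4, 4, 5) = (-3, 2, 7).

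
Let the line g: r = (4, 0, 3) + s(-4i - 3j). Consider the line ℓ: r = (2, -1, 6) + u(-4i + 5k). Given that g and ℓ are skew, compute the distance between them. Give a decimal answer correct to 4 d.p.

Common perpendicular direction n = (-4, -3, 0) × (-4, 0, 5) = (-15, 20, -12).
With w = (2, -1, 6) − (4, 0, 3) = (-2, -1, 3), w · n = -26.
Distance = |w · n| / |n| = |-26| / √769 ≈ 0.9376.

0.9376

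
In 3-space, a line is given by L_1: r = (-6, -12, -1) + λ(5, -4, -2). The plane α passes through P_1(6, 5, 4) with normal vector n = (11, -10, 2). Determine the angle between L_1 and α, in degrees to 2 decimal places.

64.74

α: n·r = n·P_1 gives 11x - 10y + 2z = 24.
sin θ = |n·v| / (|n||v|) = |91| / (√225 · √45) = 0.90437.
θ ≈ 64.74°.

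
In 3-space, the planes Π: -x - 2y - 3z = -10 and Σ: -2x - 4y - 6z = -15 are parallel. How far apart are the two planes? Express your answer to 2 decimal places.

Rescale Σ by 1/2: -x - 2y - 3z = -15/2. Then distance = |-10 − (-15/2)| / √14 ≈ 0.67.

0.67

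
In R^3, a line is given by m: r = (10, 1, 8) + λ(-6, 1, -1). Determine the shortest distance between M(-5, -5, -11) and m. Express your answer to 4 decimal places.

Taking (10, 1, 8) on m with direction v = (-6, 1, -1): w = M − (10, 1, 8) = (-15, -6, -19), and w × v = (25, 99, -51).
Distance = |w × v| / |v| = √13027 / √38 ≈ 18.5153.

18.5153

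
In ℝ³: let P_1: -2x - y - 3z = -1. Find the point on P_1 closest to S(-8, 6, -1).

Foot = S − λn with λ = (n·S − d)/|n|² = (13 − (-1))/14 = 1.
Foot = (-8, 6, -1) − 1·(-2, -1, -3) = (-6, 7, 2).

(-6, 7, 2)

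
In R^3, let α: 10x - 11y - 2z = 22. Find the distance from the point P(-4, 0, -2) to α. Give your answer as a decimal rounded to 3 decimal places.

n·P − d = (10)·(-4) + (-11)·(0) + (-2)·(-2) − 22 = -58; |n| = √225.
Distance = |-58| / √225 = 58/√225 ≈ 3.867.

3.867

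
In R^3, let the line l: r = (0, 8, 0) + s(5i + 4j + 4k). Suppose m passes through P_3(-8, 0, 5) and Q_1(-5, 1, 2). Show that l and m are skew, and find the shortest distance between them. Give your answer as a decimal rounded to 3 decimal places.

3.825

A direction vector for m is Q_1 − P_3 = (3, 1, -3).
Common perpendicular direction n = (5, 4, 4) × (3, 1, -3) = (-16, 27, -7).
With w = (-8, 0, 5) − (0, 8, 0) = (-8, -8, 5), w · n = -123.
Since n ≠ 0 the lines are not parallel, and w · n = -123 ≠ 0 so they do not intersect; hence they are skew.
Distance = |w · n| / |n| = |-123| / √1034 ≈ 3.825.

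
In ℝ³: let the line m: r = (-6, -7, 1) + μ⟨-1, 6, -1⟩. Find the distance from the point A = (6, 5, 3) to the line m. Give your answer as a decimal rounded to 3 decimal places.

Taking (-6, -7, 1) on m with direction v = (-1, 6, -1): w = A − (-6, -7, 1) = (12, 12, 2), and w × v = (-24, 10, 84).
Distance = |w × v| / |v| = √7732 / √38 ≈ 14.264.

14.264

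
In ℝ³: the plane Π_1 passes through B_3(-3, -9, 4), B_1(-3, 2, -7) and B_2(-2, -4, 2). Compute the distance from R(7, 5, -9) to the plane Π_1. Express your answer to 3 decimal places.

B_3B_1 = (0, 11, -11), B_3B_2 = (1, 5, -2); a normal to Π_1 is B_3B_1 × B_3B_2 = (33, -11, -11).
Using B_3: Π_1 has equation 33x - 11y - 11z = -44.
n·R − d = (33)·(7) + (-11)·(5) + (-11)·(-9) − (-44) = 319; |n| = √1331.
Distance = |319| / √1331 = 319/√1331 ≈ 8.744.

8.744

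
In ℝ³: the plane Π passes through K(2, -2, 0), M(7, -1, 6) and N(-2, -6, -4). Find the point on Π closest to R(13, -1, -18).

(-2, 2, -6)

KM = (5, 1, 6), KN = (-4, -4, -4); a normal to Π is KM × KN = (20, -4, -16).
Using K: Π has equation 20x - 4y - 16z = 48.
Foot = R − λn with λ = (n·R − d)/|n|² = (552 − 48)/672 = 3/4.
Foot = (13, -1, -18) − (3/4)·(20, -4, -16) = (-2, 2, -6).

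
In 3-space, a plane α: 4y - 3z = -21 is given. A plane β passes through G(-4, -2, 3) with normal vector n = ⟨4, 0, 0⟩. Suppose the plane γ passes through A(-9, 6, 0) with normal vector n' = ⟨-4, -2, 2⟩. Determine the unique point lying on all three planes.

β: n·r = n·G gives 4x = -16.
γ: n'·r = n'·A gives -4x - 2y + 2z = 24.
Solving the 3×3 linear system 4y - 3z = -21, 4x = -16, -4x - 2y + 2z = 24 (e.g. by elimination or Cramer's rule, determinant = -8) gives (-4, -9, -5).

(-4, -9, -5)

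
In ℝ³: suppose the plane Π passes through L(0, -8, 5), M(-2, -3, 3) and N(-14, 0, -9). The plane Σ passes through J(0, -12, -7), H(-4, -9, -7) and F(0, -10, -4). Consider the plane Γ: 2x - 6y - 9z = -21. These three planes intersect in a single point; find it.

(0, -4, 5)

LM = (-2, 5, -2), LN = (-14, 8, -14); a normal to Π is LM × LN = (-54, 0, 54).
Using L: Π has equation -54x + 54z = 270.
JH = (-4, 3, 0), JF = (0, 2, 3); a normal to Σ is JH × JF = (9, 12, -8).
Using J: Σ has equation 9x + 12y - 8z = -88.
Solving the 3×3 linear system -54x + 54z = 270, 9x + 12y - 8z = -88, 2x - 6y - 9z = -21 (e.g. by elimination or Cramer's rule, determinant = 4212) gives (0, -4, 5).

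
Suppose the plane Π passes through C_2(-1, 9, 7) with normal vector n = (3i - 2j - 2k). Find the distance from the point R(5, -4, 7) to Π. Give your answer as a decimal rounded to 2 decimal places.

Π: n·r = n·C_2 gives 3x - 2y - 2z = -35.
n·R − d = (3)·(5) + (-2)·(-4) + (-2)·(7) − (-35) = 44; |n| = √17.
Distance = |44| / √17 = 44/√17 ≈ 10.67.

10.67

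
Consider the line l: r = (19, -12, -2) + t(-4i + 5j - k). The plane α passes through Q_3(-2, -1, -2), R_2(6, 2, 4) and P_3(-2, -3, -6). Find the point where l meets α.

(11, -2, -4)

Q_3R_2 = (8, 3, 6), Q_3P_3 = (0, -2, -4); a normal to α is Q_3R_2 × Q_3P_3 = (0, 32, -16).
Using Q_3: α has equation 32y - 16z = 0.
Substitute r = (19, -12, -2) + t(-4, 5, -1) into the plane: -352 + 176t = 0, so t = 2.
Intersection: (19, -12, -2) + 2·(-4, 5, -1) = (11, -2, -4).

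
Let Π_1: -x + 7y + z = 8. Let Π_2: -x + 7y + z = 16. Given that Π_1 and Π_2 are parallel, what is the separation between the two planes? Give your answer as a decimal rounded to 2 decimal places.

Same normal n = (-1, 7, 1) with |n| = √51; distance = |8 − 16| / |n| = 8/√51 ≈ 1.12.

1.12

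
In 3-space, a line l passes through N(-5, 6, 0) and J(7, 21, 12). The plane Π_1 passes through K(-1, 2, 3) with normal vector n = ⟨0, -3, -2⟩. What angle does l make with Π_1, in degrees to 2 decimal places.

A direction vector for l is J − N = (12, 15, 12).
Π_1: n·r = n·K gives -3y - 2z = -12.
sin θ = |n·v| / (|n||v|) = |-69| / (√13 · √513) = 0.84493.
θ ≈ 57.66°.

57.66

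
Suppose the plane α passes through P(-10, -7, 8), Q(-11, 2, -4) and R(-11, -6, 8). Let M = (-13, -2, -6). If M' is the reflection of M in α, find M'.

PQ = (-1, 9, -12), PR = (-1, 1, 0); a normal to α is PQ × PR = (12, 12, 8).
Using P: α has equation 12x + 12y + 8z = -140.
λ = (n·M − d)/|n|² = (-228 − (-140))/352 = -1/4.
Reflection = M − 2λn = (-13, -2, -6) − (-1/2)·(12, 12, 8) = (-7, 4, -2).

(-7, 4, -2)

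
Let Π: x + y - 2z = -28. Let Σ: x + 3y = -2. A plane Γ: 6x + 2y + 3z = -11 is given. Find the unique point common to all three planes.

(-8, 2, 11)

Solving the 3×3 linear system x + y - 2z = -28, x + 3y = -2, 6x + 2y + 3z = -11 (e.g. by elimination or Cramer's rule, determinant = 38) gives (-8, 2, 11).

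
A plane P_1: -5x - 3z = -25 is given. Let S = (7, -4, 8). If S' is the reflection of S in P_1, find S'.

(-3, -4, 2)

λ = (n·S − d)/|n|² = (-59 − (-25))/34 = -1.
Reflection = S − 2λn = (7, -4, 8) − (-2)·(-5, 0, -3) = (-3, -4, 2).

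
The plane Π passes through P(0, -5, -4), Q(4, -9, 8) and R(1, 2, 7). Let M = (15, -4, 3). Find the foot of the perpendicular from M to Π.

PQ = (4, -4, 12), PR = (1, 7, 11); a normal to Π is PQ × PR = (-128, -32, 32).
Using P: Π has equation -128x - 32y + 32z = 32.
Foot = M − λn with λ = (n·M − d)/|n|² = (-1696 − 32)/18432 = -3/32.
Foot = (15, -4, 3) − (-3/32)·(-128, -32, 32) = (3, -7, 6).

(3, -7, 6)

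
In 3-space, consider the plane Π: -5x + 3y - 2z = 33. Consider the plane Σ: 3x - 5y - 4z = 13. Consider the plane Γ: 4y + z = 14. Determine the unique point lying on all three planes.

(1, 6, -10)

Solving the 3×3 linear system -5x + 3y - 2z = 33, 3x - 5y - 4z = 13, 4y + z = 14 (e.g. by elimination or Cramer's rule, determinant = -88) gives (1, 6, -10).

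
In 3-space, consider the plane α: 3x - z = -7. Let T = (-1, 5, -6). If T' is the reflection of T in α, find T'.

λ = (n·T − d)/|n|² = (3 − (-7))/10 = 1.
Reflection = T − 2λn = (-1, 5, -6) − 2·(3, 0, -1) = (-7, 5, -4).

(-7, 5, -4)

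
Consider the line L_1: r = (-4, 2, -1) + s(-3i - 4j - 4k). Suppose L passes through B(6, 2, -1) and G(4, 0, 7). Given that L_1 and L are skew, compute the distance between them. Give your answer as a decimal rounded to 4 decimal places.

7.8027

A direction vector for L is G − B = (-2, -2, 8).
Common perpendicular direction n = (-3, -4, -4) × (-2, -2, 8) = (-40, 32, -2).
With w = (6, 2, -1) − (-4, 2, -1) = (10, 0, 0), w · n = -400.
Distance = |w · n| / |n| = |-400| / √2628 ≈ 7.8027.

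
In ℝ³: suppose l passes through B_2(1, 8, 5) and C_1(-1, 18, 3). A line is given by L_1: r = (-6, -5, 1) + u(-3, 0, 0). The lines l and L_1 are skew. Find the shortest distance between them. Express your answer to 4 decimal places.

6.4718

A direction vector for l is C_1 − B_2 = (-2, 10, -2).
Common perpendicular direction n = (-2, 10, -2) × (-3, 0, 0) = (0, 6, 30).
With w = (-6, -5, 1) − (1, 8, 5) = (-7, -13, -4), w · n = -198.
Distance = |w · n| / |n| = |-198| / √936 ≈ 6.4718.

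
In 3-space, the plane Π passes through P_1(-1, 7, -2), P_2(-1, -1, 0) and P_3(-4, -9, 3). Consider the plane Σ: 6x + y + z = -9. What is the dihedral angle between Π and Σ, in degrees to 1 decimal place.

60.9

P_1P_2 = (0, -8, 2), P_1P_3 = (-3, -16, 5); a normal to Π is P_1P_2 × P_1P_3 = (-8, -6, -24).
Using P_1: Π has equation -8x - 6y - 24z = 14.
cos θ = |n₁·n₂| / (|n₁||n₂|) = |-78| / (√676 · √38).
θ = arccos(0.48666) ≈ 60.9°.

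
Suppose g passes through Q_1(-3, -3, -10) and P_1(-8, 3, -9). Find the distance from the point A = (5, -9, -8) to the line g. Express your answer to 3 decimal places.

A direction vector for g is P_1 − Q_1 = (-5, 6, 1).
Taking (-3, -3, -10) on g with direction v = (-5, 6, 1): w = A − (-3, -3, -10) = (8, -6, 2), and w × v = (-18, -18, 18).
Distance = |w × v| / |v| = √972 / √62 ≈ 3.959.

3.959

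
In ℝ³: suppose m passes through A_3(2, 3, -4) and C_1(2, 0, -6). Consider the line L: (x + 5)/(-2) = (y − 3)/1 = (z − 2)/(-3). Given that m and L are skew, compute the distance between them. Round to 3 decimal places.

8.591

A direction vector for m is C_1 − A_3 = (0, -3, -2).
L has direction (-2, 1, -3) through (-5, 3, 2).
Common perpendicular direction n = (0, -3, -2) × (-2, 1, -3) = (11, 4, -6).
With w = (-5, 3, 2) − (2, 3, -4) = (-7, 0, 6), w · n = -113.
Distance = |w · n| / |n| = |-113| / √173 ≈ 8.591.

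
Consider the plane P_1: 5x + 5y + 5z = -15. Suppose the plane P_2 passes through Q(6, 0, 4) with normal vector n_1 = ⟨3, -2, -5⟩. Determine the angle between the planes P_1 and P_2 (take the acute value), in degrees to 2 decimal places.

68.00

P_2: n_1·r = n_1·Q gives 3x - 2y - 5z = -2.
cos θ = |n₁·n₂| / (|n₁||n₂|) = |-20| / (√75 · √38).
θ = arccos(0.37463) ≈ 68.00°.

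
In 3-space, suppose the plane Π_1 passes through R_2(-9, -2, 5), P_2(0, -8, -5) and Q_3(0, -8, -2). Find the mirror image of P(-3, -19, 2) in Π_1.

(9, -1, 2)

R_2P_2 = (9, -6, -10), R_2Q_3 = (9, -6, -7); a normal to Π_1 is R_2P_2 × R_2Q_3 = (-18, -27, 0).
Using R_2: Π_1 has equation -18x - 27y = 216.
λ = (n·P − d)/|n|² = (567 − 216)/1053 = 1/3.
Reflection = P − 2λn = (-3, -19, 2) − (2/3)·(-18, -27, 0) = (9, -1, 2).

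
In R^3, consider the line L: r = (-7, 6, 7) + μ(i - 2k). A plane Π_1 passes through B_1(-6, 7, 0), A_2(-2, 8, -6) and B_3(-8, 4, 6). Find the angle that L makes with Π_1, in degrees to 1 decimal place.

10.5

B_1A_2 = (4, 1, -6), B_1B_3 = (-2, -3, 6); a normal to Π_1 is B_1A_2 × B_1B_3 = (-12, -12, -10).
Using B_1: Π_1 has equation -12x - 12y - 10z = -12.
sin θ = |n·v| / (|n||v|) = |8| / (√388 · √5) = 0.18163.
θ ≈ 10.5°.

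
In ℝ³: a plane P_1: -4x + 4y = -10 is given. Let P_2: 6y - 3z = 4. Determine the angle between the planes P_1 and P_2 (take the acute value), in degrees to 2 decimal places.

cos θ = |n₁·n₂| / (|n₁||n₂|) = |24| / (√32 · √45).
θ = arccos(0.63246) ≈ 50.77°.

50.77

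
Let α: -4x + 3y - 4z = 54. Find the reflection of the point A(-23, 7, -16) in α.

λ = (n·A − d)/|n|² = (177 − 54)/41 = 3.
Reflection = A − 2λn = (-23, 7, -16) − 6·(-4, 3, -4) = (1, -11, 8).

(1, -11, 8)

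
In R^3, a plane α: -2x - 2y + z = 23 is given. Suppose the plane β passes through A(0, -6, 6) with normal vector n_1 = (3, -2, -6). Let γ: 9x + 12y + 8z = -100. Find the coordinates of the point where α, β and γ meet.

(-8, -3, 1)

β: n_1·r = n_1·A gives 3x - 2y - 6z = -24.
Solving the 3×3 linear system -2x - 2y + z = 23, 3x - 2y - 6z = -24, 9x + 12y + 8z = -100 (e.g. by elimination or Cramer's rule, determinant = 98) gives (-8, -3, 1).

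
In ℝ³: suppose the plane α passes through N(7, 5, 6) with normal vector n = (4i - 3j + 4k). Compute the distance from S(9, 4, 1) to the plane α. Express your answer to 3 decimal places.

1.406

α: n·r = n·N gives 4x - 3y + 4z = 37.
n·S − d = (4)·(9) + (-3)·(4) + (4)·(1) − 37 = -9; |n| = √41.
Distance = |-9| / √41 = 9/√41 ≈ 1.406.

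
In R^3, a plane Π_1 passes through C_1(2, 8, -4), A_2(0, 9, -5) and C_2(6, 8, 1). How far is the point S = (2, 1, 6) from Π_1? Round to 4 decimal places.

C_1A_2 = (-2, 1, -1), C_1C_2 = (4, 0, 5); a normal to Π_1 is C_1A_2 × C_1C_2 = (5, 6, -4).
Using C_1: Π_1 has equation 5x + 6y - 4z = 74.
n·S − d = (5)·(2) + (6)·(1) + (-4)·(6) − 74 = -82; |n| = √77.
Distance = |-82| / √77 = 82/√77 ≈ 9.3448.

9.3448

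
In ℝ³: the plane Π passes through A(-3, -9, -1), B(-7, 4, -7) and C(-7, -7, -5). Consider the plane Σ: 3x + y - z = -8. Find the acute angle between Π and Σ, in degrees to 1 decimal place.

38.4

AB = (-4, 13, -6), AC = (-4, 2, -4); a normal to Π is AB × AC = (-40, 8, 44).
Using A: Π has equation -40x + 8y + 44z = 4.
cos θ = |n₁·n₂| / (|n₁||n₂|) = |-156| / (√3600 · √11).
θ = arccos(0.78393) ≈ 38.4°.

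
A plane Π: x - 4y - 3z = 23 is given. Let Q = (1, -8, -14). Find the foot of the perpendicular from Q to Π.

Foot = Q − λn with λ = (n·Q − d)/|n|² = (75 − 23)/26 = 2.
Foot = (1, -8, -14) − 2·(1, -4, -3) = (-1, 0, -8).

(-1, 0, -8)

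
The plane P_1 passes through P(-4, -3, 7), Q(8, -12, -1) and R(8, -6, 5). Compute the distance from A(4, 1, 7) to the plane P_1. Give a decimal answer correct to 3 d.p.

3.294

PQ = (12, -9, -8), PR = (12, -3, -2); a normal to P_1 is PQ × PR = (-6, -72, 72).
Using P: P_1 has equation -6x - 72y + 72z = 744.
n·A − d = (-6)·(4) + (-72)·(1) + (72)·(7) − 744 = -336; |n| = √10404.
Distance = |-336| / √10404 = 336/√10404 ≈ 3.294.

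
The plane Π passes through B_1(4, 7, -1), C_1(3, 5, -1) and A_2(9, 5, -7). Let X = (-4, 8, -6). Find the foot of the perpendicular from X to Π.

(2, 5, 0)

B_1C_1 = (-1, -2, 0), B_1A_2 = (5, -2, -6); a normal to Π is B_1C_1 × B_1A_2 = (12, -6, 12).
Using B_1: Π has equation 12x - 6y + 12z = -6.
Foot = X − λn with λ = (n·X − d)/|n|² = (-168 − (-6))/324 = -1/2.
Foot = (-4, 8, -6) − (-1/2)·(12, -6, 12) = (2, 5, 0).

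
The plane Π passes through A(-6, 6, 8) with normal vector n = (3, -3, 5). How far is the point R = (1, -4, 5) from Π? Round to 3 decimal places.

Π: n·r = n·A gives 3x - 3y + 5z = 4.
n·R − d = (3)·(1) + (-3)·(-4) + (5)·(5) − 4 = 36; |n| = √43.
Distance = |36| / √43 = 36/√43 ≈ 5.490.

5.490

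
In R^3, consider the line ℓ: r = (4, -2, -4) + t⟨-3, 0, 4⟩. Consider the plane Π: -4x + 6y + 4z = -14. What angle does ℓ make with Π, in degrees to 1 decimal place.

sin θ = |n·v| / (|n||v|) = |28| / (√68 · √25) = 0.67910.
θ ≈ 42.8°.

42.8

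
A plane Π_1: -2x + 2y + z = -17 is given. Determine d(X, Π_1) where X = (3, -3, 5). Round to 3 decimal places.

n·X − d = (-2)·(3) + (2)·(-3) + (1)·(5) − (-17) = 10; |n| = √9.
Distance = |10| / √9 = 10/√9 ≈ 3.333.

3.333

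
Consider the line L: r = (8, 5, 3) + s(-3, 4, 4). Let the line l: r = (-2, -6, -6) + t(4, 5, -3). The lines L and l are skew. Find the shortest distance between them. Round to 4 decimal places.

Common perpendicular direction n = (-3, 4, 4) × (4, 5, -3) = (-32, 7, -31).
With w = (-2, -6, -6) − (8, 5, 3) = (-10, -11, -9), w · n = 522.
Distance = |w · n| / |n| = |522| / √2034 ≈ 11.5743.

11.5743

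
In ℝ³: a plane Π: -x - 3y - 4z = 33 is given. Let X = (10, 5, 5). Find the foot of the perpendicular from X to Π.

(7, -4, -7)

Foot = X − λn with λ = (n·X − d)/|n|² = (-45 − 33)/26 = -3.
Foot = (10, 5, 5) − (-3)·(-1, -3, -4) = (7, -4, -7).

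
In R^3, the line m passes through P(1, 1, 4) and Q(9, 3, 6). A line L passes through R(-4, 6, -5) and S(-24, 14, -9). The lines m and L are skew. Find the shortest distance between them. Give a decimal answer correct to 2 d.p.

8.00

A direction vector for m is Q − P = (8, 2, 2).
A direction vector for L is S − R = (-20, 8, -4).
Common perpendicular direction n = (8, 2, 2) × (-20, 8, -4) = (-24, -8, 104).
With w = (-4, 6, -5) − (1, 1, 4) = (-5, 5, -9), w · n = -856.
Distance = |w · n| / |n| = |-856| / √11456 ≈ 8.00.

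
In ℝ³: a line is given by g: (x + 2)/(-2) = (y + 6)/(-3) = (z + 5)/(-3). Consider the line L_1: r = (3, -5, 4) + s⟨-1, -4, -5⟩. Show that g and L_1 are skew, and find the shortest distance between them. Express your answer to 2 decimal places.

g has direction (-2, -3, -3) through (-2, -6, -5).
Common perpendicular direction n = (-2, -3, -3) × (-1, -4, -5) = (3, -7, 5).
With w = (3, -5, 4) − (-2, -6, -5) = (5, 1, 9), w · n = 53.
Since n ≠ 0 the lines are not parallel, and w · n = 53 ≠ 0 so they do not intersect; hence they are skew.
Distance = |w · n| / |n| = |53| / √83 ≈ 5.82.

5.82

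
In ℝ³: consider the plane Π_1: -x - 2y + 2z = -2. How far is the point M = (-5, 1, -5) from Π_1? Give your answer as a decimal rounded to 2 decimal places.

1.67

n·M − d = (-1)·(-5) + (-2)·(1) + (2)·(-5) − (-2) = -5; |n| = √9.
Distance = |-5| / √9 = 5/√9 ≈ 1.67.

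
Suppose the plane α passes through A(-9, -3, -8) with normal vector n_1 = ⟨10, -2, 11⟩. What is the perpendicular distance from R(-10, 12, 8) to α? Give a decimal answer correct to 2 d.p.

9.07

α: n_1·r = n_1·A gives 10x - 2y + 11z = -172.
n·R − d = (10)·(-10) + (-2)·(12) + (11)·(8) − (-172) = 136; |n| = √225.
Distance = |136| / √225 = 136/√225 ≈ 9.07.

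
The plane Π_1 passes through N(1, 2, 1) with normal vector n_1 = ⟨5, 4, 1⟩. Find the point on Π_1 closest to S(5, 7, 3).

Π_1: n_1·r = n_1·N gives 5x + 4y + z = 14.
Foot = S − λn with λ = (n·S − d)/|n|² = (56 − 14)/42 = 1.
Foot = (5, 7, 3) − 1·(5, 4, 1) = (0, 3, 2).

(0, 3, 2)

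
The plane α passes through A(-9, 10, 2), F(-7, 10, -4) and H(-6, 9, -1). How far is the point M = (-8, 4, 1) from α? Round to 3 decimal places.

5.013

AF = (2, 0, -6), AH = (3, -1, -3); a normal to α is AF × AH = (-6, -12, -2).
Using A: α has equation -6x - 12y - 2z = -70.
n·M − d = (-6)·(-8) + (-12)·(4) + (-2)·(1) − (-70) = 68; |n| = √184.
Distance = |68| / √184 = 68/√184 ≈ 5.013.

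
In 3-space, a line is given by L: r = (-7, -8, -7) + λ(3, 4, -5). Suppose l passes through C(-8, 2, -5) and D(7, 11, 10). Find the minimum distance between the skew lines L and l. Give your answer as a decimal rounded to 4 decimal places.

A direction vector for l is D − C = (15, 9, 15).
Common perpendicular direction n = (3, 4, -5) × (15, 9, 15) = (105, -120, -33).
With w = (-8, 2, -5) − (-7, -8, -7) = (-1, 10, 2), w · n = -1371.
Distance = |w · n| / |n| = |-1371| / √26514 ≈ 8.4198.

8.4198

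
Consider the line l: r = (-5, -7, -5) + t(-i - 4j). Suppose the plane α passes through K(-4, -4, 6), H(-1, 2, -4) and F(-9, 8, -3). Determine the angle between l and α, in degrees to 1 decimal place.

KH = (3, 6, -10), KF = (-5, 12, -9); a normal to α is KH × KF = (66, 77, 66).
Using K: α has equation 66x + 77y + 66z = -176.
sin θ = |n·v| / (|n||v|) = |-374| / (√14641 · √17) = 0.74966.
θ ≈ 48.6°.

48.6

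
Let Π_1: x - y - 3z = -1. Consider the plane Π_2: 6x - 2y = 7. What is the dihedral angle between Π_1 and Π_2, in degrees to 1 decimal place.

67.6

cos θ = |n₁·n₂| / (|n₁||n₂|) = |8| / (√11 · √40).
θ = arccos(0.38139) ≈ 67.6°.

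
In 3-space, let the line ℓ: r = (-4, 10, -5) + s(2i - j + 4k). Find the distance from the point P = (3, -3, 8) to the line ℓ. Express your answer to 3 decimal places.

Taking (-4, 10, -5) on ℓ with direction v = (2, -1, 4): w = P − (-4, 10, -5) = (7, -13, 13), and w × v = (-39, -2, 19).
Distance = |w × v| / |v| = √1886 / √21 ≈ 9.477.

9.477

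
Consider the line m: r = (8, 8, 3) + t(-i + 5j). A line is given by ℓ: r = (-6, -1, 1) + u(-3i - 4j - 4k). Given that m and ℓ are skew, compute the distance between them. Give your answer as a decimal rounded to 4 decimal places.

9.9732

Common perpendicular direction n = (-1, 5, 0) × (-3, -4, -4) = (-20, -4, 19).
With w = (-6, -1, 1) − (8, 8, 3) = (-14, -9, -2), w · n = 278.
Distance = |w · n| / |n| = |278| / √777 ≈ 9.9732.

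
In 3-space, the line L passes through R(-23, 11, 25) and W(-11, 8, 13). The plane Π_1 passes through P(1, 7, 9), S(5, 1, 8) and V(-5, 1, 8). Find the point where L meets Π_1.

(-7, 7, 9)

A direction vector for L is W − R = (12, -3, -12).
PS = (4, -6, -1), PV = (-6, -6, -1); a normal to Π_1 is PS × PV = (0, 10, -60).
Using P: Π_1 has equation 10y - 60z = -470.
Substitute r = (-23, 11, 25) + t(12, -3, -12) into the plane: -1390 + 690t = -470, so t = 4/3.
Intersection: (-23, 11, 25) + (4/3)·(12, -3, -12) = (-7, 7, 9).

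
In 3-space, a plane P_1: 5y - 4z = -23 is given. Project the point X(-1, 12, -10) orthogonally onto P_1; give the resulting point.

Foot = X − λn with λ = (n·X − d)/|n|² = (100 − (-23))/41 = 3.
Foot = (-1, 12, -10) − 3·(0, 5, -4) = (-1, -3, 2).

(-1, -3, 2)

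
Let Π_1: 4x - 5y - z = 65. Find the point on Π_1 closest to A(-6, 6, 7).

(6, -9, 4)

Foot = A − λn with λ = (n·A − d)/|n|² = (-61 − 65)/42 = -3.
Foot = (-6, 6, 7) − (-3)·(4, -5, -1) = (6, -9, 4).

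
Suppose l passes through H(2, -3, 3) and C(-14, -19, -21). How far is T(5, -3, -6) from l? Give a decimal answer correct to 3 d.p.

A direction vector for l is C − H = (-16, -16, -24).
Taking (2, -3, 3) on l with direction v = (-16, -16, -24): w = T − (2, -3, 3) = (3, 0, -9), and w × v = (-144, 216, -48).
Distance = |w × v| / |v| = √69696 / √1088 ≈ 8.004.

8.004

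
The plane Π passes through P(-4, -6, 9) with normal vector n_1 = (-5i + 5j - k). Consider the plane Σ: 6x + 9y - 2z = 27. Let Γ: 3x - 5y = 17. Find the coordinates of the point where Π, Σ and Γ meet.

Π: n_1·r = n_1·P gives -5x + 5y - z = -19.
Solving the 3×3 linear system -5x + 5y - z = -19, 6x + 9y - 2z = 27, 3x - 5y = 17 (e.g. by elimination or Cramer's rule, determinant = 77) gives (4, -1, -6).

(4, -1, -6)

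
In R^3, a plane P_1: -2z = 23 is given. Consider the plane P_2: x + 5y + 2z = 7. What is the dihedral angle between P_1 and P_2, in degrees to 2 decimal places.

68.58

cos θ = |n₁·n₂| / (|n₁||n₂|) = |-4| / (√4 · √30).
θ = arccos(0.36515) ≈ 68.58°.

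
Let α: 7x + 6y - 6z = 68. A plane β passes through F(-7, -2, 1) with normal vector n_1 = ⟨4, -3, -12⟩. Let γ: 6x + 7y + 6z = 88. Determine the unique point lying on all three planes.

β: n_1·r = n_1·F gives 4x - 3y - 12z = -34.
Solving the 3×3 linear system 7x + 6y - 6z = 68, 4x - 3y - 12z = -34, 6x + 7y + 6z = 88 (e.g. by elimination or Cramer's rule, determinant = -390) gives (2, 10, 1).

(2, 10, 1)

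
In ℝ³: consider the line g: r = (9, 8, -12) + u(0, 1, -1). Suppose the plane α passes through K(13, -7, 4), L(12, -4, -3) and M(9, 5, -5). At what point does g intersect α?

(9, 5, -9)

KL = (-1, 3, -7), KM = (-4, 12, -9); a normal to α is KL × KM = (57, 19, 0).
Using K: α has equation 57x + 19y = 608.
Substitute r = (9, 8, -12) + t(0, 1, -1) into the plane: 665 + 19t = 608, so t = -3.
Intersection: (9, 8, -12) + (-3)·(0, 1, -1) = (9, 5, -9).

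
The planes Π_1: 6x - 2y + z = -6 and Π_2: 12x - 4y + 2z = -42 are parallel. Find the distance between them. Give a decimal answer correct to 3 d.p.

Rescale Π_2 by 1/2: 6x - 2y + z = -21. Then distance = |-6 − (-21)| / √41 ≈ 2.343.

2.343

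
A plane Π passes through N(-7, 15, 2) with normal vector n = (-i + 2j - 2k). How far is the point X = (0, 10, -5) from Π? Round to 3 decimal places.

Π: n·r = n·N gives -x + 2y - 2z = 33.
n·X − d = (-1)·(0) + (2)·(10) + (-2)·(-5) − 33 = -3; |n| = √9.
Distance = |-3| / √9 = 3/√9 ≈ 1.000.

1.000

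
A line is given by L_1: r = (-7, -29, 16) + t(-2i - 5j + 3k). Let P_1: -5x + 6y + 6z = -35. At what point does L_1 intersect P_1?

Substitute r = (-7, -29, 16) + t(-2, -5, 3) into the plane: -43 + (-2)t = -35, so t = -4.
Intersection: (-7, -29, 16) + (-4)·(-2, -5, 3) = (1, -9, 4).

(1, -9, 4)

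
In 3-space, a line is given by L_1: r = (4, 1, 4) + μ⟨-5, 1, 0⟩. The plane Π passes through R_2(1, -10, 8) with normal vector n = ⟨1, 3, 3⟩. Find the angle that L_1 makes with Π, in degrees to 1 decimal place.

5.2

Π: n·r = n·R_2 gives x + 3y + 3z = -5.
sin θ = |n·v| / (|n||v|) = |-2| / (√19 · √26) = 0.08998.
θ ≈ 5.2°.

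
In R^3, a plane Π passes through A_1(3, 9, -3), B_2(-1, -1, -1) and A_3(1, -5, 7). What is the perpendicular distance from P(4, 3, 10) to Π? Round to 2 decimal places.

2.04

A_1B_2 = (-4, -10, 2), A_1A_3 = (-2, -14, 10); a normal to Π is A_1B_2 × A_1A_3 = (-72, 36, 36).
Using A_1: Π has equation -72x + 36y + 36z = 0.
n·P − d = (-72)·(4) + (36)·(3) + (36)·(10) − 0 = 180; |n| = √7776.
Distance = |180| / √7776 = 180/√7776 ≈ 2.04.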